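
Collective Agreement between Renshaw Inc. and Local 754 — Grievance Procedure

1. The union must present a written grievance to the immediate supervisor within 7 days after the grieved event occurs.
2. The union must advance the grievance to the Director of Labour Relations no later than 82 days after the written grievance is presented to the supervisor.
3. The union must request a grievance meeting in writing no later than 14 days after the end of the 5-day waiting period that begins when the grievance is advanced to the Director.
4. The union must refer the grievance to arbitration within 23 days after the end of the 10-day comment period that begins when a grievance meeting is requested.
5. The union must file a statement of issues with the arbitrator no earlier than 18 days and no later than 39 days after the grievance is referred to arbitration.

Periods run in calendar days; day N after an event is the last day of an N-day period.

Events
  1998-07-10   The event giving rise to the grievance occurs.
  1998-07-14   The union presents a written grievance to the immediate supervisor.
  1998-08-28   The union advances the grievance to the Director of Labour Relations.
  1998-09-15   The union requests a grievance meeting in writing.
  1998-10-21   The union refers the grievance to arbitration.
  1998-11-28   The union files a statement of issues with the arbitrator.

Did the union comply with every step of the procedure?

Step 1: 7 days after 1998-07-10 (when the grieved event occurs) is 1998-07-17; 1998-07-14 is within that limit.
Step 2: 82 days after 1998-07-14 (when the written grievance is presented to the supervisor) is 1998-10-04; done 1998-08-28 — timely.
Step 3: 14 days after 1998-09-02 (end of the 5-day waiting period, which began when the grievance is advanced to the Director on 1998-08-28) is 1998-09-16; 1998-09-15 is within that limit.
Step 4: 23 days after 1998-09-25 (end of the 10-day comment period, which began when a grievance meeting is requested on 1998-09-15) is 1998-10-18; not done until 1998-10-21, 3 days after the deadline.
No need to go further; step 4 was not satisfied.

No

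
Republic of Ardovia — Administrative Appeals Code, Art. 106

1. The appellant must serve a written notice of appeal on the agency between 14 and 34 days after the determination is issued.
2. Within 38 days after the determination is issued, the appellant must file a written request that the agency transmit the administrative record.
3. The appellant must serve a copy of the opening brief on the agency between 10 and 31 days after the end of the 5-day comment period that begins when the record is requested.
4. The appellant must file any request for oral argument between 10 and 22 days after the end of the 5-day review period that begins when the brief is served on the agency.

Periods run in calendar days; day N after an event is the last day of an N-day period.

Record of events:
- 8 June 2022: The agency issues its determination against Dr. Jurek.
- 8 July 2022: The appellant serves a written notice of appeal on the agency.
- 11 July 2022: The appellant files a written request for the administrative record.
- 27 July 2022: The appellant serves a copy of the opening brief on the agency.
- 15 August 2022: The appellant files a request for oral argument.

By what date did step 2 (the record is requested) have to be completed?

16 July 2022

Step 2 runs from 8 June 2022, when the determination is issued. 38 days after 8 June 2022 is 16 July 2022.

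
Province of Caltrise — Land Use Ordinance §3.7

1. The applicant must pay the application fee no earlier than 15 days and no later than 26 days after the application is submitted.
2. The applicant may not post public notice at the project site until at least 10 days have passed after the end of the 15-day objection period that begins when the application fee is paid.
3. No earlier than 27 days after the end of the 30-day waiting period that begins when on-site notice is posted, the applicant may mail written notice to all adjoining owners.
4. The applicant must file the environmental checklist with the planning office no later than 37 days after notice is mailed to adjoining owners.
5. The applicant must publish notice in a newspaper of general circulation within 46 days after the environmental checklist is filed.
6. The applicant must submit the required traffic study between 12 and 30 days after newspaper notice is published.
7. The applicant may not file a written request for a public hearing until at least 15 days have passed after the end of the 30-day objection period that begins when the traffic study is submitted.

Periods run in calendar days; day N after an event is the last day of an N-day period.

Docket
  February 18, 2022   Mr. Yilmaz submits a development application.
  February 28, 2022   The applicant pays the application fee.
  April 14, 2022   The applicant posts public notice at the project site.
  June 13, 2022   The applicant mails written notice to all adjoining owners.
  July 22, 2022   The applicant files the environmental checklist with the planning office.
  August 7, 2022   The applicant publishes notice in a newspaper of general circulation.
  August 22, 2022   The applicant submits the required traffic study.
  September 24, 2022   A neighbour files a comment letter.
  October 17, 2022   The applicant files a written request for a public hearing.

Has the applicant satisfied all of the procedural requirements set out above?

(1) the permitted window runs from February 18, 2022 + 15 = March 5, 2022 to February 18, 2022 + 26 = March 16, 2022; February 28, 2022 is 5 days too early.

No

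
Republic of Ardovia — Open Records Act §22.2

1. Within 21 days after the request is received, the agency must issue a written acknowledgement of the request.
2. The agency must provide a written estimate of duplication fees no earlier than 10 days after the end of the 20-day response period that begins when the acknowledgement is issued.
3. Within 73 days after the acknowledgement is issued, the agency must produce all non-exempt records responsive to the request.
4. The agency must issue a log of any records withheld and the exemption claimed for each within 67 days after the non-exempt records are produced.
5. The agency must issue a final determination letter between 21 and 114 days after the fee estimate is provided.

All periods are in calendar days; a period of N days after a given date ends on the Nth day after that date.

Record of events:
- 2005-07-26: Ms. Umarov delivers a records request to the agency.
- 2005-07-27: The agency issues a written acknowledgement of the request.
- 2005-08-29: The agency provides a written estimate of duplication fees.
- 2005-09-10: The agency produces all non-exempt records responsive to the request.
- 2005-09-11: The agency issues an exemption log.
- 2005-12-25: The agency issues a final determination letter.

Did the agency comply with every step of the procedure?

No

Step 1 — counting 21 days from 2005-07-26 (when the request is received) gives a deadline of 2005-08-16; completed 2005-07-27, before the deadline.
Step 2 — must wait 10 days from 2005-08-16 (end of the 20-day response period, which began when the acknowledgement is issued on 2005-07-27), so not before 2005-08-26; done 2005-08-29 — permitted.
Step 3 — counting 73 days from 2005-07-27 (when the acknowledgement is issued) gives a deadline of 2005-10-08; completed 2005-09-10, before the deadline.
Step 4 — counting 67 days from 2005-09-10 (when the non-exempt records are produced) gives a deadline of 2005-11-16; 2005-09-11 is within that limit.
Step 5 — 21 and 114 days from 2005-08-29 (when the fee estimate is provided) are 2005-09-19 and 2005-12-21 respectively; 2005-12-25 is 4 days past the end of the window.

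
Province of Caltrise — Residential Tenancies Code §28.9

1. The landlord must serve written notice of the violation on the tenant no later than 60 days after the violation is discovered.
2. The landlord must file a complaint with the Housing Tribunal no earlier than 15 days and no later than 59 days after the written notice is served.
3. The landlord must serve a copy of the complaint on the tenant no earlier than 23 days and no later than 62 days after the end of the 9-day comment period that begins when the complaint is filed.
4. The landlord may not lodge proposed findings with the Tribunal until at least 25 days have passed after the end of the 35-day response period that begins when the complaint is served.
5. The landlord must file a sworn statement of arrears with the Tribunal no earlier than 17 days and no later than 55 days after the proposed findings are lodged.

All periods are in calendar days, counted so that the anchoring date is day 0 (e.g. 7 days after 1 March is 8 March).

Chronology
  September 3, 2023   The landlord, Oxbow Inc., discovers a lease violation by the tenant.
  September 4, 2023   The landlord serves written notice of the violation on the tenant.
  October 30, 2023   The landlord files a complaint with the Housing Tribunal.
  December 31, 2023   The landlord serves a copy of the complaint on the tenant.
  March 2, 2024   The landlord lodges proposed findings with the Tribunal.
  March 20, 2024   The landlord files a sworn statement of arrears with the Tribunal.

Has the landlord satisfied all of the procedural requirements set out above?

(1) due by September 3, 2023 + 60 days = November 2, 2023; done September 4, 2023 — timely.
(2) the permitted window runs from September 4, 2023 + 15 = September 19, 2023 to September 4, 2023 + 59 = November 2, 2023; done October 30, 2023, which is between those dates.
(3) the permitted window runs from November 8, 2023 + 23 = December 1, 2023 to November 8, 2023 + 62 = January 9, 2024; done December 31, 2023, which is between those dates.
(4) permitted from February 4, 2024 + 25 days = February 29, 2024 onward; March 2, 2024 is on or after that date.
(5) the permitted window runs from March 2, 2024 + 17 = March 19, 2024 to March 2, 2024 + 55 = April 26, 2024; done March 20, 2024, which is between those dates.

Yes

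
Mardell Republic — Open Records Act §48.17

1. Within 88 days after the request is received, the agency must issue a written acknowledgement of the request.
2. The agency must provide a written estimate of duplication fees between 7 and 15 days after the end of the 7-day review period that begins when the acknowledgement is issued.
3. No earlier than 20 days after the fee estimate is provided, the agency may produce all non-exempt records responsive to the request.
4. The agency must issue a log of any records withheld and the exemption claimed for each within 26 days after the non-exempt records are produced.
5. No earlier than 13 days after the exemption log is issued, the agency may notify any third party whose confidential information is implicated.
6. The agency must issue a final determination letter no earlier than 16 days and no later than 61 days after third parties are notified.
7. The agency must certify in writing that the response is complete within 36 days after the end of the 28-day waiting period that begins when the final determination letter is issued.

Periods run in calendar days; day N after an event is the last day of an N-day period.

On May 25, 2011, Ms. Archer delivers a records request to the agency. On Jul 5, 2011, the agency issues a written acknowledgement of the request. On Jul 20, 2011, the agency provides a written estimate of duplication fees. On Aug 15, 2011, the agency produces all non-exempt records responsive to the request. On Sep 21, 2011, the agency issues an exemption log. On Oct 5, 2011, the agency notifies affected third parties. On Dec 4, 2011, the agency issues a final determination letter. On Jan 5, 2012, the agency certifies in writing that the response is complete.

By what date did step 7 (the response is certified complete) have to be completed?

The final determination letter is issued on Dec 4, 2011; the 28-day waiting period therefore ends Jan 1, 2012, and step 7 runs from that date. 36 days after Jan 1, 2012 is Feb 6, 2012.

Feb 6, 2012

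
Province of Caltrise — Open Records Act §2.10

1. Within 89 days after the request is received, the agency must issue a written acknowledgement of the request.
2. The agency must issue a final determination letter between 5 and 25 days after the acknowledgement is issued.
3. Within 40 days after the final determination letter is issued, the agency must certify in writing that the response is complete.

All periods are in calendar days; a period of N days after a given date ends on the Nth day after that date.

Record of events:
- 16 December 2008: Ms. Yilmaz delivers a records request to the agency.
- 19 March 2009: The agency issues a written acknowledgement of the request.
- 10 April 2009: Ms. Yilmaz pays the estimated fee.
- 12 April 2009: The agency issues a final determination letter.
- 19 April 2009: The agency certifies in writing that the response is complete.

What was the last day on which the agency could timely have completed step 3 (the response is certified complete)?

Step 3 runs from 12 April 2009, when the final determination letter is issued. 40 days after 12 April 2009 is 22 May 2009.

22 May 2009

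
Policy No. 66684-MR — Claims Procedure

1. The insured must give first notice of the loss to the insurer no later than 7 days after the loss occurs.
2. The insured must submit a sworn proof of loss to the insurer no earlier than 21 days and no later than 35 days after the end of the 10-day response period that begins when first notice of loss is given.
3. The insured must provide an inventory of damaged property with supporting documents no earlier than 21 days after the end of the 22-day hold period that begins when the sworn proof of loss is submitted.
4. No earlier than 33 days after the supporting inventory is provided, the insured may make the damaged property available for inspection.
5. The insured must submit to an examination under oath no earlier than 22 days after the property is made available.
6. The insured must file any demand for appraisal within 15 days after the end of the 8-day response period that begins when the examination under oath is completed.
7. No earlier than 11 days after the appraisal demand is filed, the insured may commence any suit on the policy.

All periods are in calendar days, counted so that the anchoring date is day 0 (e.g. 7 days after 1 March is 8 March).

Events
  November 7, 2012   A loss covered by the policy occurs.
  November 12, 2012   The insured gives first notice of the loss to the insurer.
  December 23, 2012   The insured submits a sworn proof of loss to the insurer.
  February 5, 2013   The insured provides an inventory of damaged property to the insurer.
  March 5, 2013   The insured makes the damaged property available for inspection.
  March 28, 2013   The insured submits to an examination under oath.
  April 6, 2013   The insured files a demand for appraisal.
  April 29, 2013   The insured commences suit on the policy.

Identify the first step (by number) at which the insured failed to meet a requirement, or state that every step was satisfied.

Step 4

Step 1 — counting 7 days from November 7, 2012 (when the loss occurs) gives a deadline of November 14, 2012; done November 12, 2012 — timely.
Step 2 — 21 and 35 days from November 22, 2012 (end of the 10-day response period, which began when first notice of loss is given on November 12, 2012) are December 13, 2012 and December 27, 2012 respectively; done December 23, 2012 — within the window.
Step 3 — must wait 21 days from January 14, 2013 (end of the 22-day hold period, which began when the sworn proof of loss is submitted on December 23, 2012), so not before February 4, 2013; done February 5, 2013, after the minimum wait.
Step 4 — must wait 33 days from February 5, 2013 (when the supporting inventory is provided), so not before March 10, 2013; acted on March 5, 2013, 5 days prematurely.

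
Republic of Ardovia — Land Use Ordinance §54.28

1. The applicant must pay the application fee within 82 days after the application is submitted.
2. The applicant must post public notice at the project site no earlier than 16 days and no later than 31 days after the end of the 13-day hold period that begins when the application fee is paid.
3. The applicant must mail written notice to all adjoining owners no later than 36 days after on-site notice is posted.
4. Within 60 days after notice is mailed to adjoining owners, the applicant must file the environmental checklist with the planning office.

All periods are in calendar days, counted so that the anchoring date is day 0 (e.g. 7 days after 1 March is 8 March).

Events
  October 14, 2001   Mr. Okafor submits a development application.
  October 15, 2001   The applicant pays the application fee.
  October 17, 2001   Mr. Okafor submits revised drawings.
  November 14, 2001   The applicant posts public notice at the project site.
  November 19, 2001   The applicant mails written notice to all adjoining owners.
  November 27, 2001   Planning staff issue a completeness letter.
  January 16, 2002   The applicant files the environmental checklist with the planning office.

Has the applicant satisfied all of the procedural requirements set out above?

Yes

Step 1 — counting 82 days from October 14, 2001 (when the application is submitted) gives a deadline of January 4, 2002; done October 15, 2001 — timely.
Step 2 — 16 and 31 days from October 28, 2001 (end of the 13-day hold period, which began when the application fee is paid on October 15, 2001) are November 13, 2001 and November 28, 2001 respectively; November 14, 2001 falls inside that range.
Step 3 — counting 36 days from November 14, 2001 (when on-site notice is posted) gives a deadline of December 20, 2001; November 19, 2001 is within that limit.
Step 4 — counting 60 days from November 19, 2001 (when notice is mailed to adjoining owners) gives a deadline of January 18, 2002; completed January 16, 2002, before the deadline.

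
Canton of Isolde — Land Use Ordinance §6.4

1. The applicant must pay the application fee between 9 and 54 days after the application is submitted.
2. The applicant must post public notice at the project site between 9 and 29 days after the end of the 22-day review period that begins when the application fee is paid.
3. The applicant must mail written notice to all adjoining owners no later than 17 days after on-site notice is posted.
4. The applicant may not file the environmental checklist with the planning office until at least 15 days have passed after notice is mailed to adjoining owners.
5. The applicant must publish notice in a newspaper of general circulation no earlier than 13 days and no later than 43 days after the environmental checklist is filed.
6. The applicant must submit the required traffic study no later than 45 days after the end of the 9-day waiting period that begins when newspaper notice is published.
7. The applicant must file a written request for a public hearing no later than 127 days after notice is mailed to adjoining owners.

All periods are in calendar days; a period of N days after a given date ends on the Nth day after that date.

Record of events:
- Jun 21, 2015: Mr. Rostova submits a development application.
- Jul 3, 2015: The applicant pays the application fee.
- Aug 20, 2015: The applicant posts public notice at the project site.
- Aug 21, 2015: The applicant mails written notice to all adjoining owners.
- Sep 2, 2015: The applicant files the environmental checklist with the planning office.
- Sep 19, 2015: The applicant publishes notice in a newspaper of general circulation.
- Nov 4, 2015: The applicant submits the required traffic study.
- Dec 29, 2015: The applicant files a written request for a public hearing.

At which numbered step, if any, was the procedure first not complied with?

Step 1: the window is 9–54 days after Jun 21, 2015 (when the application is submitted), so Jun 30, 2015 through Aug 14, 2015; done Jul 3, 2015, which is between those dates.
Step 2: the window is 9–29 days after Jul 25, 2015 (end of the 22-day review period, which began when the application fee is paid on Jul 3, 2015), so Aug 3, 2015 through Aug 23, 2015; done Aug 20, 2015, which is between those dates.
Step 3: 17 days after Aug 20, 2015 (when on-site notice is posted) is Sep 6, 2015; Aug 21, 2015 is within that limit.
Step 4: the earliest permitted date is 15 days after Aug 21, 2015 (when notice is mailed to adjoining owners), i.e. Sep 5, 2015; done Sep 2, 2015 — 3 days too early.
That is the first point of non-compliance.

Step 4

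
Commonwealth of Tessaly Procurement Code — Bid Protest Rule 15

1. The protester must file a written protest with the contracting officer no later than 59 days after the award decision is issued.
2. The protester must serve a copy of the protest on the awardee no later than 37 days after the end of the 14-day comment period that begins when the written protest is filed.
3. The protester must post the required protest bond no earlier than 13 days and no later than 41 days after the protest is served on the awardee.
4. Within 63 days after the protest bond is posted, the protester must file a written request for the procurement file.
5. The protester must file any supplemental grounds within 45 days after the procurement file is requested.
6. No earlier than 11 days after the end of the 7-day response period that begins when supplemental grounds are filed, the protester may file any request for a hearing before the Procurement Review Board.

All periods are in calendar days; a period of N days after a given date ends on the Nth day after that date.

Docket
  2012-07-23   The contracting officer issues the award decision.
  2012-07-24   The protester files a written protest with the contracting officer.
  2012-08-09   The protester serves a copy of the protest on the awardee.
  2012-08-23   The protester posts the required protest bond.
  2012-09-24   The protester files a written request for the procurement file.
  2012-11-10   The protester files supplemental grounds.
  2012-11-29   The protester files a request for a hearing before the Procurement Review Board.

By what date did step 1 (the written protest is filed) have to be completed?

Step 1 runs from 2012-07-23, when the award decision is issued. 59 days after 2012-07-23 is 2012-09-20.

2012-09-20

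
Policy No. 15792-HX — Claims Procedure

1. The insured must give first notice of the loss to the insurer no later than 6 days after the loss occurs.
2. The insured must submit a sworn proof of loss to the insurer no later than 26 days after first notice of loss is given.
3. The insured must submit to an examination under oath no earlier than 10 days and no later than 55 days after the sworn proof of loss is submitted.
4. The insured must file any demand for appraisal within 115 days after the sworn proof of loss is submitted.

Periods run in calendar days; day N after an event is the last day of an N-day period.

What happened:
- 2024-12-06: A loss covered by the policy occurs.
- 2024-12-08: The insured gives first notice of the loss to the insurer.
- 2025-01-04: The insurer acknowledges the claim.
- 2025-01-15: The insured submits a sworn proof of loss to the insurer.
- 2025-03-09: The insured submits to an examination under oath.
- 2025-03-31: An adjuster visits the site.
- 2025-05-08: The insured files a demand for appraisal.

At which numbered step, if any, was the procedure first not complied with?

Step 1 — counting 6 days from 2024-12-06 (when the loss occurs) gives a deadline of 2024-12-12; done 2024-12-08 — timely.
Step 2 — counting 26 days from 2024-12-08 (when first notice of loss is given) gives a deadline of 2025-01-03; 2025-01-15 misses that deadline by 12 days.
The analysis stops there.

Step 2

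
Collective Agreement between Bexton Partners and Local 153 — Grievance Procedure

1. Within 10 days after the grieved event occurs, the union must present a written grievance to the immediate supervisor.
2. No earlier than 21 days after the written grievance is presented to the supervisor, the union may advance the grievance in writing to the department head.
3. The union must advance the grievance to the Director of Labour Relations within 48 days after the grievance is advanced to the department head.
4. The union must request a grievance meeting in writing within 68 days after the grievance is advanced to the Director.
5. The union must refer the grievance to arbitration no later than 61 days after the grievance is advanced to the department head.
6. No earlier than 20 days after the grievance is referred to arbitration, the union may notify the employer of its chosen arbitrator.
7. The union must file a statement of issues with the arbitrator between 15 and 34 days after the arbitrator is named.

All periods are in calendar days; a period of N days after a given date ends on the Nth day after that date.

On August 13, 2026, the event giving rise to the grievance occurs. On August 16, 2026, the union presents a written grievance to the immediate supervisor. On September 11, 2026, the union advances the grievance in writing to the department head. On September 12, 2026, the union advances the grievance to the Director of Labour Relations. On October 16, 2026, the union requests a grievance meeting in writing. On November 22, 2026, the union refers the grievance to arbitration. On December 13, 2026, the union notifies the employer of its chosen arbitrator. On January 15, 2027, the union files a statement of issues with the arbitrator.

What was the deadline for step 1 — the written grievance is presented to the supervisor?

August 23, 2026

Step 1 runs from August 13, 2026, when the grieved event occurs. 10 days after August 13, 2026 is August 23, 2026.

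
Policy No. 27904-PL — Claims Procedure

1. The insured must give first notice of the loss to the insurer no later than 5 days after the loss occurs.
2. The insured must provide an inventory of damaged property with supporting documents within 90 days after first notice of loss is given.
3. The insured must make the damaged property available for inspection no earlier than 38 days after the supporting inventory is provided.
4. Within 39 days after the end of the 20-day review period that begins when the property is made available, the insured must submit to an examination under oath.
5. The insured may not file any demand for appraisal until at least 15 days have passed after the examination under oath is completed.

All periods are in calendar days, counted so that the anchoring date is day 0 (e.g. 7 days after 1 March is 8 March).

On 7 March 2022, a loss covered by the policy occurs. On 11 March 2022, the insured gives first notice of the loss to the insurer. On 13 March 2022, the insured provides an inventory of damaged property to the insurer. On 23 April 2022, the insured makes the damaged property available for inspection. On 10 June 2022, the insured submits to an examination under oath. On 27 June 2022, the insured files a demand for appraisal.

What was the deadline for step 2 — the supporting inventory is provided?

Step 2 runs from 11 March 2022, when first notice of loss is given. 90 days after 11 March 2022 is 9 June 2022.

9 June 2022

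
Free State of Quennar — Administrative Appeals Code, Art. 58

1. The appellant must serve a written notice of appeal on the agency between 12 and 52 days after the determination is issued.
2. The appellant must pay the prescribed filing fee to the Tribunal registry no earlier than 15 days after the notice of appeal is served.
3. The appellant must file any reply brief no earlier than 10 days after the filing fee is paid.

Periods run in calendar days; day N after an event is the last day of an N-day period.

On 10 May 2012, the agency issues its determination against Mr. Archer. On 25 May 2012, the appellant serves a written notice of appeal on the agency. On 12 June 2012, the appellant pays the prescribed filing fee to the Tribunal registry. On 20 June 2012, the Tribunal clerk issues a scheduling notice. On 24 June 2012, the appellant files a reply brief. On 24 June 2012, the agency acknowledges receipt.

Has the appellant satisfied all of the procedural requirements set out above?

Yes

Step 1 — 12 and 52 days from 10 May 2012 (when the determination is issued) are 22 May 2012 and 1 July 2012 respectively; done 25 May 2012 — within the window.
Step 2 — must wait 15 days from 25 May 2012 (when the notice of appeal is served), so not before 9 June 2012; 12 June 2012 is on or after that date.
Step 3 — must wait 10 days from 12 June 2012 (when the filing fee is paid), so not before 22 June 2012; done 24 June 2012 — permitted.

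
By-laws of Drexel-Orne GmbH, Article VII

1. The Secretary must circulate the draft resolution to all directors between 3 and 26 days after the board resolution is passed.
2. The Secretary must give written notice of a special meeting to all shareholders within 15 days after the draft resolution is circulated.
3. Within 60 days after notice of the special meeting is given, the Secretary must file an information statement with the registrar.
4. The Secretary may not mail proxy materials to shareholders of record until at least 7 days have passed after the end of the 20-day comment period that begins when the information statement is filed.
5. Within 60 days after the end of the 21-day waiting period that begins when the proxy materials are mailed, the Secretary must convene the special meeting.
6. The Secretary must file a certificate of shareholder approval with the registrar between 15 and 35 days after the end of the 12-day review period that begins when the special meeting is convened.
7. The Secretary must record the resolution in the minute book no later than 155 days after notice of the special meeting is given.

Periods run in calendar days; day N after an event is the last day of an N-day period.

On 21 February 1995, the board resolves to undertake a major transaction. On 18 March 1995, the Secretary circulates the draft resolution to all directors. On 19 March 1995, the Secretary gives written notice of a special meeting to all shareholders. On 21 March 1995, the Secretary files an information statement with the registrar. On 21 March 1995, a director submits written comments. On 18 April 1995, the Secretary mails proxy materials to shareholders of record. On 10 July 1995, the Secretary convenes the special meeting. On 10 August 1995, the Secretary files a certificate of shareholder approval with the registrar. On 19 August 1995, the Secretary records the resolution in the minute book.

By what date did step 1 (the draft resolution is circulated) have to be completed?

Step 1 runs from 21 February 1995, when the board resolution is passed. The window is 3–26 days after 21 February 1995; it closes on 19 March 1995.

19 March 1995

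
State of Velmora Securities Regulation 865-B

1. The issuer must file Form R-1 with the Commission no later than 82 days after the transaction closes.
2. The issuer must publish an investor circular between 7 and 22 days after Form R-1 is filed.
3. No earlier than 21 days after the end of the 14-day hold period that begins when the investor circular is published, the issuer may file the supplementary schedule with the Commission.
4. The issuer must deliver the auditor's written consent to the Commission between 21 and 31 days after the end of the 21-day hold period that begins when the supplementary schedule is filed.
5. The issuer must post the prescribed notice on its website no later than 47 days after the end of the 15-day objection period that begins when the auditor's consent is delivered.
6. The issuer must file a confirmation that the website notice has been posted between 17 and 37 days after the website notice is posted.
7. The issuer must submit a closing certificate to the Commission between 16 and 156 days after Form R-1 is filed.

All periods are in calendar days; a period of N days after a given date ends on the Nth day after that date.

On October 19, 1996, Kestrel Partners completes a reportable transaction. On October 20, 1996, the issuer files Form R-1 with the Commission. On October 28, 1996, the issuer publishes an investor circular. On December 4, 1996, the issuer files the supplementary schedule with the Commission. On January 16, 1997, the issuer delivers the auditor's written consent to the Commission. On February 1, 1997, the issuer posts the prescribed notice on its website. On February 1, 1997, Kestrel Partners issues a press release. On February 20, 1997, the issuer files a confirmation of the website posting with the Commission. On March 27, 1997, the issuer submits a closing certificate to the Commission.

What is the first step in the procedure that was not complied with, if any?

Step 7

Step 1: 82 days after October 19, 1996 (when the transaction closes) is January 9, 1997; done October 20, 1996 — timely.
Step 2: the window is 7–22 days after October 20, 1996 (when Form R-1 is filed), so October 27, 1996 through November 11, 1996; done October 28, 1996 — within the window.
Step 3: the earliest permitted date is 21 days after November 11, 1996 (end of the 14-day hold period, which began when the investor circular is published on October 28, 1996), i.e. December 2, 1996; done December 4, 1996, after the minimum wait.
Step 4: the window is 21–31 days after December 25, 1996 (end of the 21-day hold period, which began when the supplementary schedule is filed on December 4, 1996), so January 15, 1997 through January 25, 1997; January 16, 1997 falls inside that range.
Step 5: 47 days after January 31, 1997 (end of the 15-day objection period, which began when the auditor's consent is delivered on January 16, 1997) is March 19, 1997; completed February 1, 1997, before the deadline.
Step 6: the window is 17–37 days after February 1, 1997 (when the website notice is posted), so February 18, 1997 through March 10, 1997; done February 20, 1997 — within the window.
Step 7: the window is 16–156 days after October 20, 1996 (when Form R-1 is filed), so November 5, 1996 through March 25, 1997; done March 27, 1997 — 2 days after the window closed.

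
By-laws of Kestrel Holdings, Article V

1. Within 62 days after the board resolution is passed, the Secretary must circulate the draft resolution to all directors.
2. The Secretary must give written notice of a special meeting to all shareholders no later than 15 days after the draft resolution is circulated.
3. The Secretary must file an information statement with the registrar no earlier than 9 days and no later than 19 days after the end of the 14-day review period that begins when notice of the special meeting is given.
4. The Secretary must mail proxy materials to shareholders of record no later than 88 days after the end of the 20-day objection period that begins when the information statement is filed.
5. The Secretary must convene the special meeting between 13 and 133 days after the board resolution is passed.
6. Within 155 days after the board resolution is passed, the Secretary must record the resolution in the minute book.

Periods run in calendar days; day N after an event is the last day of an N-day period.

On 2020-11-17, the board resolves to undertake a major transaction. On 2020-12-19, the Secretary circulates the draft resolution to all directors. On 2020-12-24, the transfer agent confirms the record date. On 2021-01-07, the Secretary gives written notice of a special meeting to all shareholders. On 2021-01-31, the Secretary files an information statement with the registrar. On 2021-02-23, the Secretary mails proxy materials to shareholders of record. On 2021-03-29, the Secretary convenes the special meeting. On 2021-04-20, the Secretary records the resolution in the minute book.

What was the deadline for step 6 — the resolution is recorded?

Step 6 runs from 2020-11-17, when the board resolution is passed. 155 days after 2020-11-17 is 2021-04-21.

2021-04-21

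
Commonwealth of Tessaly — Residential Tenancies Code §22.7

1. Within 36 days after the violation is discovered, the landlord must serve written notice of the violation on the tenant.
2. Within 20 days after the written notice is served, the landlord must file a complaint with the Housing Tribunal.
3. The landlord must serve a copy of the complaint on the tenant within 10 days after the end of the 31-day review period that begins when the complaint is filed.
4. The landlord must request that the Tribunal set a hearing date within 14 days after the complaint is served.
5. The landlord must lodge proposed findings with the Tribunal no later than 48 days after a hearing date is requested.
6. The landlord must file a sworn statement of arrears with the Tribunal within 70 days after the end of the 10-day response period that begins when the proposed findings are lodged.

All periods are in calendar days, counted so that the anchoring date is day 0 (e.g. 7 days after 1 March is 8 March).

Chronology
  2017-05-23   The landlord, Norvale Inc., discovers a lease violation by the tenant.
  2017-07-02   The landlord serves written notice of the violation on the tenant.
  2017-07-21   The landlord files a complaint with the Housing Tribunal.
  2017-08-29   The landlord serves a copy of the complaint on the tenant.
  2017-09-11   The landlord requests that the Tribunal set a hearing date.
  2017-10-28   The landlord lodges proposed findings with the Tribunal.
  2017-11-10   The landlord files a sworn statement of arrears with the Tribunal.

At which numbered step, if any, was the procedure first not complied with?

(1) due by 2017-05-23 + 36 days = 2017-06-28; done 2017-07-02 — 4 days late.
That is the first point of non-compliance.

Step 1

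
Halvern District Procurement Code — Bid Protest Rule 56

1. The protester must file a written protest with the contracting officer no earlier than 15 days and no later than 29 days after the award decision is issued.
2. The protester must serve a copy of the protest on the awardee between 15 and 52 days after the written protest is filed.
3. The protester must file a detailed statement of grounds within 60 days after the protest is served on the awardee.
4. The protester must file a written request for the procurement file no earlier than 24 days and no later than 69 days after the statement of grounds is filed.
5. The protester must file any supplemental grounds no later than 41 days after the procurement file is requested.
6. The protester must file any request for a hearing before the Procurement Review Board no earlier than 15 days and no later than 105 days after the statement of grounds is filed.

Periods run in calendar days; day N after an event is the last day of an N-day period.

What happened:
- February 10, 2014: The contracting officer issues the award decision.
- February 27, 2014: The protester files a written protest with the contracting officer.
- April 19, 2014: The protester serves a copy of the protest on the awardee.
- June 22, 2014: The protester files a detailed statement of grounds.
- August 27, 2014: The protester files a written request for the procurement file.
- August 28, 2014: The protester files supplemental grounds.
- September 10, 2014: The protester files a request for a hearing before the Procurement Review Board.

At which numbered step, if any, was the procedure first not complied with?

Step 3

Step 1: the window is 15–29 days after February 10, 2014 (when the award decision is issued), so February 25, 2014 through March 11, 2014; done February 27, 2014, which is between those dates.
Step 2: the window is 15–52 days after February 27, 2014 (when the written protest is filed), so March 14, 2014 through April 20, 2014; April 19, 2014 falls inside that range.
Step 3: 60 days after April 19, 2014 (when the protest is served on the awardee) is June 18, 2014; June 22, 2014 misses that deadline by 4 days.
Later steps need not be reached.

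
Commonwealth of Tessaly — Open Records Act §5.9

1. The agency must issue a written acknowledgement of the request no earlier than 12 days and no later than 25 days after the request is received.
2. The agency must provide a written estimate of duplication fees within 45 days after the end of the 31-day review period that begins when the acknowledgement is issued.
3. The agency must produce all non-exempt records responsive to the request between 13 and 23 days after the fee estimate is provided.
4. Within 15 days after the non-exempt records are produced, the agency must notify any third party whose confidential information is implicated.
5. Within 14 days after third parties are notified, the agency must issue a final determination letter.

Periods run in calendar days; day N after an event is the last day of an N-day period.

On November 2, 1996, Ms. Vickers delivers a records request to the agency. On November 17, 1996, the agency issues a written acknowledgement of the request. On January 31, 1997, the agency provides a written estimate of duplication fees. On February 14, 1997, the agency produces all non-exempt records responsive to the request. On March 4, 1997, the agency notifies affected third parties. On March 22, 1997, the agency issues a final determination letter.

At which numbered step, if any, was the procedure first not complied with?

Step 1: the window is 12–25 days after November 2, 1996 (when the request is received), so November 14, 1996 through November 27, 1996; November 17, 1996 falls inside that range.
Step 2: 45 days after December 18, 1996 (end of the 31-day review period, which began when the acknowledgement is issued on November 17, 1996) is February 1, 1997; January 31, 1997 is within that limit.
Step 3: the window is 13–23 days after January 31, 1997 (when the fee estimate is provided), so February 13, 1997 through February 23, 1997; February 14, 1997 falls inside that range.
Step 4: 15 days after February 14, 1997 (when the non-exempt records are produced) is March 1, 1997; March 4, 1997 misses that deadline by 3 days.

Step 4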